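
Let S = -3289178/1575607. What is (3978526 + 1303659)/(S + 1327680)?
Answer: 8322647661295/2091898612582 ≈ 3.9785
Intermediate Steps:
S = -3289178/1575607 (S = -3289178*1/1575607 = -3289178/1575607 ≈ -2.0876)
(3978526 + 1303659)/(S + 1327680) = (3978526 + 1303659)/(-3289178/1575607 + 1327680) = 5282185/(2091898612582/1575607) = 5282185*(1575607/2091898612582) = 8322647661295/2091898612582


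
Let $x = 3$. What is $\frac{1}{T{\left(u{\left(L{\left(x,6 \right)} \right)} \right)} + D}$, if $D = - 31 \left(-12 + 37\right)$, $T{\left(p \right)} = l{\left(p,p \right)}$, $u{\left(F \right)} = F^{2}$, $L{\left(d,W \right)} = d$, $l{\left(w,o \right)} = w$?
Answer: $- \frac{1}{766} \approx -0.0013055$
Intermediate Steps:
$T{\left(p \right)} = p$
$D = -775$ ($D = \left(-31\right) 25 = -775$)
$\frac{1}{T{\left(u{\left(L{\left(x,6 \right)} \right)} \right)} + D} = \frac{1}{3^{2} - 775} = \frac{1}{9 - 775} = \frac{1}{-766} = - \frac{1}{766}$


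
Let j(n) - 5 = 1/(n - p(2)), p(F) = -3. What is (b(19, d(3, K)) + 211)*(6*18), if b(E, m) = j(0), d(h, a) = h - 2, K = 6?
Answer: 23364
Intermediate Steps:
d(h, a) = -2 + h
j(n) = 5 + 1/(3 + n) (j(n) = 5 + 1/(n - 1*(-3)) = 5 + 1/(n + 3) = 5 + 1/(3 + n))
b(E, m) = 16/3 (b(E, m) = (16 + 5*0)/(3 + 0) = (16 + 0)/3 = (1/3)*16 = 16/3)
(b(19, d(3, K)) + 211)*(6*18) = (16/3 + 211)*(6*18) = (649/3)*108 = 23364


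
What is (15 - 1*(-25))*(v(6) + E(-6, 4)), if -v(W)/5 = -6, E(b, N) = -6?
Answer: 960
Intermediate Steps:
v(W) = 30 (v(W) = -5*(-6) = 30)
(15 - 1*(-25))*(v(6) + E(-6, 4)) = (15 - 1*(-25))*(30 - 6) = (15 + 25)*24 = 40*24 = 960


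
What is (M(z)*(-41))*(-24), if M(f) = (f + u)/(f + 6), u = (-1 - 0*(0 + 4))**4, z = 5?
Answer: 5904/11 ≈ 536.73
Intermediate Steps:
u = 1 (u = (-1 - 0*4)**4 = (-1 - 1*0)**4 = (-1 + 0)**4 = (-1)**4 = 1)
M(f) = (1 + f)/(6 + f) (M(f) = (f + 1)/(f + 6) = (1 + f)/(6 + f))
(M(z)*(-41))*(-24) = (((1 + 5)/(6 + 5))*(-41))*(-24) = ((6/11)*(-41))*(-24) = -246/11*(-24) = 5904/11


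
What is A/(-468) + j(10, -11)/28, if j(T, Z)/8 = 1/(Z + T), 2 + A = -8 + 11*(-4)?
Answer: -31/182 ≈ -0.17033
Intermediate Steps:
A = -54 (A = -2 + (-8 + 11*(-4)) = -2 + (-8 - 44) = -2 - 52 = -54)
j(T, Z) = 8/(T + Z) (j(T, Z) = 8/(Z + T) = 8/(T + Z))
A/(-468) + j(10, -11)/28 = -54/(-468) + (8/(10 - 11))/28 = -54*(-1/468) + (8/(-1))*(1/28) = 3/26 + (8*(-1))*(1/28) = 3/26 - 8*1/28 = 3/26 - 2/7 = -31/182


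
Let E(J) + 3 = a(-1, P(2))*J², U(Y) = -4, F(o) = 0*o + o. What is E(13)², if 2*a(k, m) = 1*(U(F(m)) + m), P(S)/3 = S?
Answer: 27556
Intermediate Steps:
F(o) = o (F(o) = 0 + o = o)
P(S) = 3*S
a(k, m) = -2 + m/2 (a(k, m) = (1*(-4 + m))/2 = (-4 + m)/2 = -2 + m/2)
E(J) = -3 + J² (E(J) = -3 + (-2 + (3*2)/2)*J² = -3 + (-2 + (½)*6)*J² = -3 + (-2 + 3)*J² = -3 + 1*J² = -3 + J²)
E(13)² = (-3 + 13²)² = (-3 + 169)² = 166² = 27556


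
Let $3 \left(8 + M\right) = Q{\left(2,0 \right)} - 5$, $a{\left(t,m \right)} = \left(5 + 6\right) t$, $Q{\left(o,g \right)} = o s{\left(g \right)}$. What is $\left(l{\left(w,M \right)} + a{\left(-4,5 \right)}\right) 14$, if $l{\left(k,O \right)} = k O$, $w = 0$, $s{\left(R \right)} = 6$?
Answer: $-616$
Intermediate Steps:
$Q{\left(o,g \right)} = 6 o$ ($Q{\left(o,g \right)} = o 6 = 6 o$)
$a{\left(t,m \right)} = 11 t$
$M = - \frac{17}{3}$ ($M = -8 + \frac{6 \cdot 2 - 5}{3} = -8 + \frac{12 - 5}{3} = -8 + \frac{1}{3} \cdot 7 = -8 + \frac{7}{3} = - \frac{17}{3} \approx -5.6667$)
$l{\left(k,O \right)} = O k$
$\left(l{\left(w,M \right)} + a{\left(-4,5 \right)}\right) 14 = \left(\left(- \frac{17}{3}\right) 0 + 11 \left(-4\right)\right) 14 = \left(0 - 44\right) 14 = \left(-44\right) 14 = -616$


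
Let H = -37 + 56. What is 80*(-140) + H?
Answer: -11181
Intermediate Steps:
H = 19
80*(-140) + H = 80*(-140) + 19 = -11200 + 19 = -11181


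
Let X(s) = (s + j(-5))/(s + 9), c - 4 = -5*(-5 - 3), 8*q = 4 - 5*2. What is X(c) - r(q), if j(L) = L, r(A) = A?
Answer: 315/212 ≈ 1.4858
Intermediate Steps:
q = -3/4 (q = (4 - 5*2)/8 = (4 - 10)/8 = (1/8)*(-6) = -3/4 ≈ -0.75000)
c = 44 (c = 4 - 5*(-5 - 3) = 4 - 5*(-8) = 4 + 40 = 44)
X(s) = (-5 + s)/(9 + s) (X(s) = (s - 5)/(s + 9) = (-5 + s)/(9 + s))
X(c) - r(q) = (-5 + 44)/(9 + 44) - 1*(-3/4) = 39/53 + 3/4 = 315/212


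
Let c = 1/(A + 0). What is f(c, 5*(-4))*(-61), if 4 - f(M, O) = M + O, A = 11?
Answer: -16043/11 ≈ -1458.5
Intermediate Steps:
c = 1/11 (c = 1/(11 + 0) = 1/11 ≈ 0.090909)
f(M, O) = 4 - M - O (f(M, O) = 4 - (M + O) = 4 + (-M - O) = 4 - M - O)
f(c, 5*(-4))*(-61) = (4 - 1*1/11 - 5*(-4))*(-61) = (4 - 1/11 - 1*(-20))*(-61) = (4 - 1/11 + 20)*(-61) = (263/11)*(-61) = -16043/11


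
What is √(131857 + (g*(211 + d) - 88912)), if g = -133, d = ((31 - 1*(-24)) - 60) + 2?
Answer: √15281 ≈ 123.62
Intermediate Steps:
d = -3 (d = ((31 + 24) - 60) + 2 = (55 - 60) + 2 = -5 + 2 = -3)
√(131857 + (g*(211 + d) - 88912)) = √(131857 + (-133*(211 - 3) - 88912)) = √(131857 + (-133*208 - 88912)) = √(131857 + (-27664 - 88912)) = √(131857 - 116576) = √15281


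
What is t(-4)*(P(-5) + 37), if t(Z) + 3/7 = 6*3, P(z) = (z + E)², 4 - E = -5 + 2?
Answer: 5043/7 ≈ 720.43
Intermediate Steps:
E = 7 (E = 4 - (-5 + 2) = 4 - 1*(-3) = 4 + 3 = 7)
P(z) = (7 + z)² (P(z) = (z + 7)² = (7 + z)²)
t(Z) = 123/7 (t(Z) = -3/7 + 6*3 = -3/7 + 18 = 123/7)
t(-4)*(P(-5) + 37) = 123*((7 - 5)² + 37)/7 = 123*(2² + 37)/7 = 123*(4 + 37)/7 = (123/7)*41 = 5043/7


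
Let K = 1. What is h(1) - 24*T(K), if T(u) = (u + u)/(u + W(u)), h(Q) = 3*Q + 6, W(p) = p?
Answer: -15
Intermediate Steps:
h(Q) = 6 + 3*Q
T(u) = 1 (T(u) = (u + u)/(u + u) = (2*u)/((2*u)) = (2*u)*(1/(2*u)) = 1)
h(1) - 24*T(K) = (6 + 3*1) - 24*1 = (6 + 3) - 24 = 9 - 24 = -15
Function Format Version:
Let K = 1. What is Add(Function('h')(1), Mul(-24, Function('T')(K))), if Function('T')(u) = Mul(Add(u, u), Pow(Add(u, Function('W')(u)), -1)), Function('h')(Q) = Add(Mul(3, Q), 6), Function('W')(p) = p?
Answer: -15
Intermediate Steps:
Function('h')(Q) = Add(6, Mul(3, Q))
Function('T')(u) = 1 (Function('T')(u) = Mul(Add(u, u), Pow(Add(u, u), -1)) = Mul(Mul(2, u), Pow(Mul(2, u), -1)) = Mul(Mul(2, u), Mul(Rational(1, 2), Pow(u, -1))) = 1)
Add(Function('h')(1), Mul(-24, Function('T')(K))) = Add(Add(6, Mul(3, 1)), Mul(-24, 1)) = Add(Add(6, 3), -24) = Add(9, -24) = -15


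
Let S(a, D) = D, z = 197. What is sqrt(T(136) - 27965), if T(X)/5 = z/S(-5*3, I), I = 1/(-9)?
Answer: I*sqrt(36830) ≈ 191.91*I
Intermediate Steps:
I = -1/9 ≈ -0.11111
T(X) = -8865 (T(X) = 5*(197/(-1/9)) = 5*(197*(-9)) = 5*(-1773) = -8865)
sqrt(T(136) - 27965) = sqrt(-8865 - 27965) = sqrt(-36830) = I*sqrt(36830)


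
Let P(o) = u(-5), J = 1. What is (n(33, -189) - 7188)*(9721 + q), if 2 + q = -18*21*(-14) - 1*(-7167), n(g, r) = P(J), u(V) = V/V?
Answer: -159393286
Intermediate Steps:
u(V) = 1
P(o) = 1
n(g, r) = 1
q = 12457 (q = -2 + (-18*21*(-14) - 1*(-7167)) = -2 + (-378*(-14) + 7167) = -2 + (5292 + 7167) = -2 + 12459 = 12457)
(n(33, -189) - 7188)*(9721 + q) = (1 - 7188)*(9721 + 12457) = -7187*22178 = -159393286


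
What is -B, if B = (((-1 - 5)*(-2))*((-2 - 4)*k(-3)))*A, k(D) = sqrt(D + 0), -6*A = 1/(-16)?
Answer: 3*I*sqrt(3)/4 ≈ 1.299*I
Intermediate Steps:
A = 1/96 (A = -1/6/(-16) = -1/6*(-1/16) = 1/96 ≈ 0.010417)
k(D) = sqrt(D)
B = -3*I*sqrt(3)/4 (B = (((-1 - 5)*(-2))*((-2 - 4)*sqrt(-3)))*(1/96) = ((-6*(-2))*(-6*I*sqrt(3)))*(1/96) = (12*(-6*I*sqrt(3)))*(1/96) = -72*I*sqrt(3)*(1/96) = -3*I*sqrt(3)/4 ≈ -1.299*I)
-B = -(-3)*I*sqrt(3)/4 = 3*I*sqrt(3)/4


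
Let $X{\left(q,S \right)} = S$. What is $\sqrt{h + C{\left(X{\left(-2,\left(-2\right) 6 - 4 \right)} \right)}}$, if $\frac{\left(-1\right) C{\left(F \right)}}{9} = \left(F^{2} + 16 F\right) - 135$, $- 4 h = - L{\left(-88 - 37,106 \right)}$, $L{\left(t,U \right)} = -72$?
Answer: $3 \sqrt{133} \approx 34.598$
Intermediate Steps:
$h = -18$ ($h = - \frac{\left(-1\right) \left(-72\right)}{4} = \left(- \frac{1}{4}\right) 72 = -18$)
$C{\left(F \right)} = 1215 - 144 F - 9 F^{2}$ ($C{\left(F \right)} = - 9 \left(\left(F^{2} + 16 F\right) - 135\right) = - 9 \left(-135 + F^{2} + 16 F\right) = 1215 - 144 F - 9 F^{2}$)
$\sqrt{h + C{\left(X{\left(-2,\left(-2\right) 6 - 4 \right)} \right)}} = \sqrt{-18 - \left(-1215 + 9 \left(\left(-2\right) 6 - 4\right)^{2} + 144 \left(\left(-2\right) 6 - 4\right)\right)} = \sqrt{-18 - \left(-1215 + 9 \left(-12 - 4\right)^{2} + 144 \left(-12 - 4\right)\right)} = \sqrt{-18 - \left(-3519 + 2304\right)} = \sqrt{-18 + \left(1215 + 2304 - 2304\right)} = \sqrt{-18 + 1215} = \sqrt{1197} = 3 \sqrt{133}$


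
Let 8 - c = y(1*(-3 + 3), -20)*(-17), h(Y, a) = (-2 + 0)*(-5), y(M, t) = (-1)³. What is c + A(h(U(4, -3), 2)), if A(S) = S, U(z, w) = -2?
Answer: 1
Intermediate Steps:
y(M, t) = -1
h(Y, a) = 10 (h(Y, a) = -2*(-5) = 10)
c = -9 (c = 8 - (-1)*(-17) = 8 - 1*17 = 8 - 17 = -9)
c + A(h(U(4, -3), 2)) = -9 + 10 = 1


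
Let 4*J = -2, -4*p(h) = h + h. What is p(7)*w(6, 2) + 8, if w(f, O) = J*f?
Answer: 37/2 ≈ 18.500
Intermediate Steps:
p(h) = -h/2 (p(h) = -(h + h)/4 = -h/2)
J = -½ (J = (¼)*(-2) = -½ ≈ -0.50000)
w(f, O) = -f/2
p(7)*w(6, 2) + 8 = (-½*7)*(-½*6) + 8 = -7/2*(-3) + 8 = 21/2 + 8 = 37/2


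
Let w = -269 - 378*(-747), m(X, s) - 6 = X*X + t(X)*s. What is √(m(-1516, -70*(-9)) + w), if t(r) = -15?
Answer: √2570909 ≈ 1603.4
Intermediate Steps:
m(X, s) = 6 + X² - 15*s (m(X, s) = 6 + (X*X - 15*s) = 6 + (X² - 15*s) = 6 + X² - 15*s)
w = 282097 (w = -269 + 282366 = 282097)
√(m(-1516, -70*(-9)) + w) = √((6 + (-1516)² - (-1050)*(-9)) + 282097) = √((6 + 2298256 - 15*630) + 282097) = √((6 + 2298256 - 9450) + 282097) = √(2288812 + 282097) = √2570909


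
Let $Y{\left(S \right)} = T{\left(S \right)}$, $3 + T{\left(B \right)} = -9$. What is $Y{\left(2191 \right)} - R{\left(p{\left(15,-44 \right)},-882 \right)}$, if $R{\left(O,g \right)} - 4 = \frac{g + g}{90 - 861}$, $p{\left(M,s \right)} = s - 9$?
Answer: $- \frac{4700}{257} \approx -18.288$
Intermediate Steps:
$p{\left(M,s \right)} = -9 + s$ ($p{\left(M,s \right)} = s - 9 = -9 + s$)
$T{\left(B \right)} = -12$ ($T{\left(B \right)} = -3 - 9 = -12$)
$Y{\left(S \right)} = -12$
$R{\left(O,g \right)} = 4 - \frac{2 g}{771}$ ($R{\left(O,g \right)} = 4 + \frac{g + g}{90 - 861} = 4 + \frac{2 g}{-771} = 4 + 2 g \left(- \frac{1}{771}\right) = 4 - \frac{2 g}{771}$)
$Y{\left(2191 \right)} - R{\left(p{\left(15,-44 \right)},-882 \right)} = -12 - \left(4 - - \frac{588}{257}\right) = -12 - \left(4 + \frac{588}{257}\right) = -12 - \frac{1616}{257} = - \frac{4700}{257}$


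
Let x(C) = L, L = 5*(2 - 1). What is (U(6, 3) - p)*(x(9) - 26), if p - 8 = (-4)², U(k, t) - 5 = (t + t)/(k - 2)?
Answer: 735/2 ≈ 367.50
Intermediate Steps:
L = 5 (L = 5*1 = 5)
x(C) = 5
U(k, t) = 5 + 2*t/(-2 + k) (U(k, t) = 5 + (t + t)/(k - 2) = 5 + (2*t)/(-2 + k) = 5 + 2*t/(-2 + k))
p = 24 (p = 8 + (-4)² = 8 + 16 = 24)
(U(6, 3) - p)*(x(9) - 26) = ((-10 + 2*3 + 5*6)/(-2 + 6) - 1*24)*(5 - 26) = ((-10 + 6 + 30)/4 - 24)*(-21) = ((¼)*26 - 24)*(-21) = (13/2 - 24)*(-21) = -35/2*(-21) = 735/2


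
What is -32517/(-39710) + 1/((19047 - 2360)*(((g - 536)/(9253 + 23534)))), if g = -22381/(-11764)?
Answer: 308543307539067/378495769338610 ≈ 0.81518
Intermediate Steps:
g = 22381/11764 (g = -22381*(-1/11764) = 22381/11764 ≈ 1.9025)
-32517/(-39710) + 1/((19047 - 2360)*(((g - 536)/(9253 + 23534)))) = -32517/(-39710) + 1/((19047 - 2360)*(((22381/11764 - 536)/(9253 + 23534)))) = -32517*(-1/39710) + 1/(16687*((-6283123/11764/32787))) = 32517/39710 + 1/(16687*((-6283123/11764*1/32787))) = 32517/39710 + 1/(16687*(-6283123/385706268)) = 32517/39710 + (1/16687)*(-385706268/6283123) = 32517/39710 - 385706268/104846473501 = 308543307539067/378495769338610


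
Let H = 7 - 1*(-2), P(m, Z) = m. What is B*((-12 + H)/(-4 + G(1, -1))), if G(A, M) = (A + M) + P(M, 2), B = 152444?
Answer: 457332/5 ≈ 91466.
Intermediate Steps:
G(A, M) = A + 2*M (G(A, M) = (A + M) + M = A + 2*M)
H = 9 (H = 7 + 2 = 9)
B*((-12 + H)/(-4 + G(1, -1))) = 152444*((-12 + 9)/(-4 + (1 + 2*(-1)))) = 152444*(-3/(-4 + (1 - 2))) = 152444*(-3/(-4 - 1)) = 152444*(-3/(-5)) = 152444*(-3*(-⅕)) = 152444*(⅗) = 457332/5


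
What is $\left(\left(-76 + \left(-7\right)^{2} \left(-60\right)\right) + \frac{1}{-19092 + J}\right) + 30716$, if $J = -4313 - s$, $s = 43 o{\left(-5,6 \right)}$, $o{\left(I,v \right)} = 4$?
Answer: $\frac{653082899}{23577} \approx 27700.0$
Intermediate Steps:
$s = 172$ ($s = 43 \cdot 4 = 172$)
$J = -4485$ ($J = -4313 - 172 = -4485$)
$\left(\left(-76 + \left(-7\right)^{2} \left(-60\right)\right) + \frac{1}{-19092 + J}\right) + 30716 = \left(\left(-76 + \left(-7\right)^{2} \left(-60\right)\right) + \frac{1}{-19092 - 4485}\right) + 30716 = \left(\left(-76 + 49 \left(-60\right)\right) + \frac{1}{-23577}\right) + 30716 = \left(\left(-76 - 2940\right) - \frac{1}{23577}\right) + 30716 = \left(-3016 - \frac{1}{23577}\right) + 30716 = - \frac{71108233}{23577} + 30716 = \frac{653082899}{23577}$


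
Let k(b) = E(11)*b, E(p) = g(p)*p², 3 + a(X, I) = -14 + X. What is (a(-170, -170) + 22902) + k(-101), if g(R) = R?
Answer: -111716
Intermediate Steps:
a(X, I) = -17 + X (a(X, I) = -3 + (-14 + X) = -17 + X)
E(p) = p³ (E(p) = p*p² = p³)
k(b) = 1331*b (k(b) = 11³*b = 1331*b)
(a(-170, -170) + 22902) + k(-101) = ((-17 - 170) + 22902) + 1331*(-101) = (-187 + 22902) - 134431 = 22715 - 134431 = -111716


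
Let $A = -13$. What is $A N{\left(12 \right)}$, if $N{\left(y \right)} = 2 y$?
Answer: $-312$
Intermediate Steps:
$A N{\left(12 \right)} = - 13 \cdot 2 \cdot 12 = \left(-13\right) 24 = -312$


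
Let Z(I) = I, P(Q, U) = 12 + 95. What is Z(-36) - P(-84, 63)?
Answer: -143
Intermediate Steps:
P(Q, U) = 107
Z(-36) - P(-84, 63) = -36 - 1*107 = -36 - 107 = -143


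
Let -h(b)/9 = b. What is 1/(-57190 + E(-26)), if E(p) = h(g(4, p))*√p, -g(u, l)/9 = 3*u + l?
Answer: I/(14*(-4085*I + 81*√26)) ≈ -1.7309e-5 + 1.75e-6*I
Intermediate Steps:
g(u, l) = -27*u - 9*l (g(u, l) = -9*(3*u + l) = -9*(l + 3*u) = -27*u - 9*l)
h(b) = -9*b
E(p) = √p*(972 + 81*p) (E(p) = (-9*(-27*4 - 9*p))*√p = (-9*(-108 - 9*p))*√p = (972 + 81*p)*√p = √p*(972 + 81*p))
1/(-57190 + E(-26)) = 1/(-57190 + 81*√(-26)*(12 - 26)) = 1/(-57190 + 81*(I*√26)*(-14)) = 1/(-57190 - 1134*I*√26)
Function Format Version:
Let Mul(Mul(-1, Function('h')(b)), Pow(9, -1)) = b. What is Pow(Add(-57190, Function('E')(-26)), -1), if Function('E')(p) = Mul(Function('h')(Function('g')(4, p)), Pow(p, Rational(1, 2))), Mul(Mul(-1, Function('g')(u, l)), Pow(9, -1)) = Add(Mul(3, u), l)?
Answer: Mul(Rational(1, 14), I, Pow(Add(Mul(-4085, I), Mul(81, Pow(26, Rational(1, 2)))), -1)) ≈ Add(-1.7309e-5, Mul(1.7500e-6, I))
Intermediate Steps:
Function('g')(u, l) = Add(Mul(-27, u), Mul(-9, l)) (Function('g')(u, l) = Mul(-9, Add(Mul(3, u), l)) = Mul(-9, Add(l, Mul(3, u))) = Add(Mul(-27, u), Mul(-9, l)))
Function('h')(b) = Mul(-9, b)
Function('E')(p) = Mul(Pow(p, Rational(1, 2)), Add(972, Mul(81, p))) (Function('E')(p) = Mul(Mul(-9, Add(Mul(-27, 4), Mul(-9, p))), Pow(p, Rational(1, 2))) = Mul(Mul(-9, Add(-108, Mul(-9, p))), Pow(p, Rational(1, 2))) = Mul(Add(972, Mul(81, p)), Pow(p, Rational(1, 2))) = Mul(Pow(p, Rational(1, 2)), Add(972, Mul(81, p))))
Pow(Add(-57190, Function('E')(-26)), -1) = Pow(Add(-57190, Mul(81, Pow(-26, Rational(1, 2)), Add(12, -26))), -1) = Pow(Add(-57190, Mul(81, Mul(I, Pow(26, Rational(1, 2))), -14)), -1) = Pow(Add(-57190, Mul(-1134, I, Pow(26, Rational(1, 2)))), -1)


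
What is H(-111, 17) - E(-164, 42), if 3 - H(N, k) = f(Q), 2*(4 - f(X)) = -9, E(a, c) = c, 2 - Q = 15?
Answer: -95/2 ≈ -47.500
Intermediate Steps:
Q = -13 (Q = 2 - 1*15 = 2 - 15 = -13)
f(X) = 17/2 (f(X) = 4 - ½*(-9) = 4 + 9/2 = 17/2)
H(N, k) = -11/2 (H(N, k) = 3 - 1*17/2 = 3 - 17/2 = -11/2)
H(-111, 17) - E(-164, 42) = -11/2 - 1*42 = -11/2 - 42 = -95/2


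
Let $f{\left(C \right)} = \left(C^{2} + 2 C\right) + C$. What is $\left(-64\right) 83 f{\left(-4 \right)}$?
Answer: $-21248$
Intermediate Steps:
$f{\left(C \right)} = C^{2} + 3 C$
$\left(-64\right) 83 f{\left(-4 \right)} = \left(-64\right) 83 \left(- 4 \left(3 - 4\right)\right) = - 5312 \left(\left(-4\right) \left(-1\right)\right) = \left(-5312\right) 4 = -21248$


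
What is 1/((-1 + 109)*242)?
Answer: 1/26136 ≈ 3.8261e-5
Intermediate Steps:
1/((-1 + 109)*242) = 1/(108*242) = 1/26136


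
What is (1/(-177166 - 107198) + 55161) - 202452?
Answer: -41884257925/284364 ≈ -1.4729e+5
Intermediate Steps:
(1/(-177166 - 107198) + 55161) - 202452 = (1/(-284364) + 55161) - 202452 = (-1/284364 + 55161) - 202452 = 15685802603/284364 - 202452 = -41884257925/284364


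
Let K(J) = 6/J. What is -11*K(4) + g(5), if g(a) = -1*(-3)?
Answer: -27/2 ≈ -13.500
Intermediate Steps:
g(a) = 3
-11*K(4) + g(5) = -66/4 + 3 = -11*3/2 + 3 = -33/2 + 3 = -27/2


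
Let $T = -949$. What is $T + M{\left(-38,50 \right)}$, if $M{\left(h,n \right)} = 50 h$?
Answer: $-2849$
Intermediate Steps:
$T + M{\left(-38,50 \right)} = -949 + 50 \left(-38\right) = -949 - 1900 = -2849$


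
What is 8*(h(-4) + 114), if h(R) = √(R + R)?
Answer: 912 + 16*I*√2 ≈ 912.0 + 22.627*I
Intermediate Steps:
h(R) = √2*√R (h(R) = √(2*R) = √2*√R)
8*(h(-4) + 114) = 8*(√2*√(-4) + 114) = 8*(√2*(2*I) + 114) = 8*(2*I*√2 + 114) = 8*(114 + 2*I*√2) = 912 + 16*I*√2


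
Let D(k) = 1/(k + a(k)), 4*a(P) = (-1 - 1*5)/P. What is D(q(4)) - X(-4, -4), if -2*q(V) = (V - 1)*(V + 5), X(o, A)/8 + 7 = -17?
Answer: 46254/241 ≈ 191.93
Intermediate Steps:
X(o, A) = -192 (X(o, A) = -56 + 8*(-17) = -56 - 136 = -192)
q(V) = -(-1 + V)*(5 + V)/2 (q(V) = -(V - 1)*(V + 5)/2 = -(-1 + V)*(5 + V)/2)
a(P) = -3/(2*P) (a(P) = ((-1 - 1*5)/P)/4 = ((-1 - 5)/P)/4 = (-6/P)/4 = -3/(2*P))
D(k) = 1/(k - 3/(2*k))
D(q(4)) - X(-4, -4) = 2*(5/2 - 2*4 - 1/2*4**2)/(-3 + 2*(5/2 - 2*4 - 1/2*4**2)**2) - 1*(-192) = 2*(5/2 - 8 - 1/2*16)/(-3 + 2*(5/2 - 8 - 1/2*16)**2) + 192 = 2*(5/2 - 8 - 8)/(-3 + 2*(5/2 - 8 - 8)**2) + 192 = 2*(-27/2)/(-3 + 2*(-27/2)**2) + 192 = 2*(-27/2)/(-3 + 2*(729/4)) + 192 = 2*(-27/2)/(-3 + 729/2) + 192 = 2*(-27/2)/(723/2) + 192 = 2*(-27/2)*(2/723) + 192 = -18/241 + 192 = 46254/241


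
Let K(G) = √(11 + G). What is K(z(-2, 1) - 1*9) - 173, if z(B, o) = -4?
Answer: -173 + I*√2 ≈ -173.0 + 1.4142*I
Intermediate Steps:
K(z(-2, 1) - 1*9) - 173 = √(11 + (-4 - 1*9)) - 173 = √(11 + (-4 - 9)) - 173 = √(11 - 13) - 173 = √(-2) - 173 = I*√2 - 173 = -173 + I*√2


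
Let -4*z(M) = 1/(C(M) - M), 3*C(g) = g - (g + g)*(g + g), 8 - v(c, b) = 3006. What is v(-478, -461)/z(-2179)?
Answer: -227701769552/3 ≈ -7.5901e+10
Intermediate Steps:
v(c, b) = -2998 (v(c, b) = 8 - 1*3006 = 8 - 3006 = -2998)
C(g) = -4*g**2/3 + g/3 (C(g) = (g - (g + g)*(g + g))/3 = (g - 2*g*2*g)/3 = (g - 4*g**2)/3 = -4*g**2/3 + g/3)
z(M) = -1/(4*(-M + M*(1 - 4*M)/3)) (z(M) = -1/(4*(M*(1 - 4*M)/3 - M)) = -1/(4*(-M + M*(1 - 4*M)/3)))
v(-478, -461)/z(-2179) = -2998/((3/8)/(-2179*(1 + 2*(-2179)))) = -2998/((3/8)*(-1/2179)/(1 - 4358)) = -2998/((3/8)*(-1/2179)/(-4357)) = -2998/((3/8)*(-1/2179)*(-1/4357)) = -2998/3/75951224 = -2998*75951224/3 = -227701769552/3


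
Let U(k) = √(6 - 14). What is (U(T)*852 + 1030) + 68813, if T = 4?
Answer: 69843 + 1704*I*√2 ≈ 69843.0 + 2409.8*I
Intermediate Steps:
U(k) = 2*I*√2 (U(k) = √(-8) = 2*I*√2)
(U(T)*852 + 1030) + 68813 = ((2*I*√2)*852 + 1030) + 68813 = (1704*I*√2 + 1030) + 68813 = (1030 + 1704*I*√2) + 68813 = 69843 + 1704*I*√2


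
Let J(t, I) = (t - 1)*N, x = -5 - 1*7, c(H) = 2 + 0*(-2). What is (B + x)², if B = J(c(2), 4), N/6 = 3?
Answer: 36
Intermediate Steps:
N = 18 (N = 6*3 = 18)
c(H) = 2 (c(H) = 2 + 0 = 2)
x = -12 (x = -5 - 7 = -12)
J(t, I) = -18 + 18*t (J(t, I) = (t - 1)*18 = (-1 + t)*18 = -18 + 18*t)
B = 18 (B = -18 + 18*2 = -18 + 36 = 18)
(B + x)² = (18 - 12)² = 6² = 36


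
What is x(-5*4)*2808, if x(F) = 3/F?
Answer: -2106/5 ≈ -421.20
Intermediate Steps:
x(-5*4)*2808 = (3/((-5*4)))*2808 = (3/(-20))*2808 = (3*(-1/20))*2808 = -3/20*2808 = -2106/5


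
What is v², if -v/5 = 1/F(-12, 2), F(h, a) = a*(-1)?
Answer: 25/4 ≈ 6.2500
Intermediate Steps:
F(h, a) = -a
v = 5/2 (v = -5/((-1*2)) = -5/(-2) = -5*(-½) = 5/2 ≈ 2.5000)
v² = (5/2)² = 25/4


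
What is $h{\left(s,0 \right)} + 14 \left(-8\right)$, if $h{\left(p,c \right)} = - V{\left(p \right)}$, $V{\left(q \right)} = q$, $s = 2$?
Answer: $-114$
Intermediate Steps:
$h{\left(p,c \right)} = - p$
$h{\left(s,0 \right)} + 14 \left(-8\right) = \left(-1\right) 2 + 14 \left(-8\right) = -2 - 112 = -114$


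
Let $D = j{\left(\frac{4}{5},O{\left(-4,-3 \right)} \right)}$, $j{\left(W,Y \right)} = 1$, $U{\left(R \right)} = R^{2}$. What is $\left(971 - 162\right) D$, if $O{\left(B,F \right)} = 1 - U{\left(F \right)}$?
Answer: $809$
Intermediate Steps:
$O{\left(B,F \right)} = 1 - F^{2}$
$D = 1$
$\left(971 - 162\right) D = \left(971 - 162\right) 1 = 809 \cdot 1 = 809$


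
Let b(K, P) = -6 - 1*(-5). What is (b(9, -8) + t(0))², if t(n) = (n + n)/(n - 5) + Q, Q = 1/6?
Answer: 25/36 ≈ 0.69444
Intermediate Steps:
b(K, P) = -1 (b(K, P) = -6 + 5 = -1)
Q = ⅙ ≈ 0.16667
t(n) = ⅙ + 2*n/(-5 + n) (t(n) = (n + n)/(n - 5) + ⅙ = (2*n)/(-5 + n) + ⅙ = 2*n/(-5 + n) + ⅙ = ⅙ + 2*n/(-5 + n))
(b(9, -8) + t(0))² = (-1 + (-5 + 13*0)/(6*(-5 + 0)))² = (-1 + (⅙)*(-5 + 0)/(-5))² = (-1 + (⅙)*(-⅕)*(-5))² = (-1 + ⅙)² = (-⅚)² = 25/36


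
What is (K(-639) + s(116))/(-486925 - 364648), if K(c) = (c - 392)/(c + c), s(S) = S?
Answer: -149279/1088310294 ≈ -0.00013717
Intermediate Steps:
K(c) = (-392 + c)/(2*c) (K(c) = (-392 + c)/((2*c)) = (-392 + c)*(1/(2*c)) = (-392 + c)/(2*c))
(K(-639) + s(116))/(-486925 - 364648) = ((1/2)*(-392 - 639)/(-639) + 116)/(-486925 - 364648) = ((1/2)*(-1/639)*(-1031) + 116)/(-851573) = (1031/1278 + 116)*(-1/851573) = (149279/1278)*(-1/851573) = -149279/1088310294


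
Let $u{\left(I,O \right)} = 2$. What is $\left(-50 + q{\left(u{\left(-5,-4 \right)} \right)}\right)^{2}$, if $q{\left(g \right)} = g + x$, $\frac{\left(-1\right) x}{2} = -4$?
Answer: $1600$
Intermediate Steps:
$x = 8$ ($x = \left(-2\right) \left(-4\right) = 8$)
$q{\left(g \right)} = 8 + g$ ($q{\left(g \right)} = g + 8 = 8 + g$)
$\left(-50 + q{\left(u{\left(-5,-4 \right)} \right)}\right)^{2} = \left(-50 + \left(8 + 2\right)\right)^{2} = \left(-50 + 10\right)^{2} = \left(-40\right)^{2} = 1600$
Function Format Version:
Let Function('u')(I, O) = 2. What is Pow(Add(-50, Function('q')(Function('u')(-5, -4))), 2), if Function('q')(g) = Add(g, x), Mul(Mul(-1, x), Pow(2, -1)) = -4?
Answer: 1600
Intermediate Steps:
x = 8 (x = Mul(-2, -4) = 8)
Function('q')(g) = Add(8, g) (Function('q')(g) = Add(g, 8) = Add(8, g))
Pow(Add(-50, Function('q')(Function('u')(-5, -4))), 2) = Pow(Add(-50, Add(8, 2)), 2) = Pow(Add(-50, 10), 2) = Pow(-40, 2) = 1600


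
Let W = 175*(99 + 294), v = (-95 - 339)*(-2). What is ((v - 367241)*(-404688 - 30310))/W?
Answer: 22767360322/9825 ≈ 2.3173e+6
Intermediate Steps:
v = 868 (v = -434*(-2) = 868)
W = 68775 (W = 175*393 = 68775)
((v - 367241)*(-404688 - 30310))/W = ((868 - 367241)*(-404688 - 30310))/68775 = -366373*(-434998)*(1/68775) = 159371522254*(1/68775) = 22767360322/9825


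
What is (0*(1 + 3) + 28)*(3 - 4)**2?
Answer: 28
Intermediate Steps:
(0*(1 + 3) + 28)*(3 - 4)**2 = (0*4 + 28)*(-1)**2 = (0 + 28)*1 = 28*1 = 28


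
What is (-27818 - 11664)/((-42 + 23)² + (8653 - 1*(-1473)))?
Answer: -39482/10487 ≈ -3.7649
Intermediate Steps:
(-27818 - 11664)/((-42 + 23)² + (8653 - 1*(-1473))) = -39482/((-19)² + (8653 + 1473)) = -39482/(361 + 10126) = -39482/10487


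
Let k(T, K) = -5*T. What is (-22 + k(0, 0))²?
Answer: 484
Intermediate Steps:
(-22 + k(0, 0))² = (-22 - 5*0)² = (-22 + 0)² = (-22)² = 484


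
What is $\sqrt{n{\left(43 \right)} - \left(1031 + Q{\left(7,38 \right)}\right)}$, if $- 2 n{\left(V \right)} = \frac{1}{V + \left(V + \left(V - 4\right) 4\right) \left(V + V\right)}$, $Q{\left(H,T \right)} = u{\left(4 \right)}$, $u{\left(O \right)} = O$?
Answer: $\frac{i \sqrt{1218661401174}}{34314} \approx 32.171 i$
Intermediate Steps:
$Q{\left(H,T \right)} = 4$
$n{\left(V \right)} = - \frac{1}{2 \left(V + 2 V \left(-16 + 5 V\right)\right)}$ ($n{\left(V \right)} = - \frac{1}{2 \left(V + \left(V + \left(V - 4\right) 4\right) \left(V + V\right)\right)} = - \frac{1}{2 \left(V + \left(V + \left(-4 + V\right) 4\right) 2 V\right)} = - \frac{1}{2 \left(V + \left(V + \left(-16 + 4 V\right)\right) 2 V\right)} = - \frac{1}{2 \left(V + \left(-16 + 5 V\right) 2 V\right)} = - \frac{1}{2 \left(V + 2 V \left(-16 + 5 V\right)\right)}$)
$\sqrt{n{\left(43 \right)} - \left(1031 + Q{\left(7,38 \right)}\right)} = \sqrt{- \frac{1}{2 \cdot 43 \left(-31 + 10 \cdot 43\right)} - 1035} = \sqrt{\left(- \frac{1}{2}\right) \frac{1}{43} \frac{1}{-31 + 430} - 1035} = \sqrt{\left(- \frac{1}{2}\right) \frac{1}{43} \cdot \frac{1}{399} - 1035} = \sqrt{- \frac{1}{34314} - 1035} = \sqrt{- \frac{35514991}{34314}} = \frac{i \sqrt{1218661401174}}{34314}$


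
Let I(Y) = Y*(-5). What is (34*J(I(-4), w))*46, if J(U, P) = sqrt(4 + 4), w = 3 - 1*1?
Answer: 3128*sqrt(2) ≈ 4423.7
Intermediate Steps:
I(Y) = -5*Y
w = 2 (w = 3 - 1 = 2)
J(U, P) = 2*sqrt(2) (J(U, P) = sqrt(8) = 2*sqrt(2))
(34*J(I(-4), w))*46 = (34*(2*sqrt(2)))*46 = (68*sqrt(2))*46 = 3128*sqrt(2)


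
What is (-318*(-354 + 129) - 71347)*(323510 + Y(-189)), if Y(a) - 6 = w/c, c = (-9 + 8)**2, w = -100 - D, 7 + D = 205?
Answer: 65613254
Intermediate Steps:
D = 198 (D = -7 + 205 = 198)
w = -298 (w = -100 - 1*198 = -100 - 198 = -298)
c = 1 (c = (-1)**2 = 1)
Y(a) = -292 (Y(a) = 6 - 298/1 = 6 - 298*1 = 6 - 298 = -292)
(-318*(-354 + 129) - 71347)*(323510 + Y(-189)) = (-318*(-354 + 129) - 71347)*(323510 - 292) = (-318*(-225) - 71347)*323218 = (71550 - 71347)*323218 = 203*323218 = 65613254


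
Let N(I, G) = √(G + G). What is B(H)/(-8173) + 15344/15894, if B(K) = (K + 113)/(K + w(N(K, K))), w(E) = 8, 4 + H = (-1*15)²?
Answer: 14356391326/14873740299 ≈ 0.96522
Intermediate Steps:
N(I, G) = √2*√G (N(I, G) = √(2*G) = √2*√G)
H = 221 (H = -4 + (-1*15)² = -4 + (-15)² = -4 + 225 = 221)
B(K) = (113 + K)/(8 + K) (B(K) = (K + 113)/(K + 8) = (113 + K)/(8 + K))
B(H)/(-8173) + 15344/15894 = ((113 + 221)/(8 + 221))/(-8173) + 15344/15894 = (334/229)*(-1/8173) + 15344*(1/15894) = ((1/229)*334)*(-1/8173) + 7672/7947 = (334/229)*(-1/8173) + 7672/7947 = -334/1871617 + 7672/7947 = 14356391326/14873740299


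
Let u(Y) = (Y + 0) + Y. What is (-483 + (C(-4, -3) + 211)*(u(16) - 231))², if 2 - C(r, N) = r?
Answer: 1906719556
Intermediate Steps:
u(Y) = 2*Y (u(Y) = Y + Y = 2*Y)
C(r, N) = 2 - r
(-483 + (C(-4, -3) + 211)*(u(16) - 231))² = (-483 + ((2 - 1*(-4)) + 211)*(2*16 - 231))² = (-483 + ((2 + 4) + 211)*(32 - 231))² = (-483 + (6 + 211)*(-199))² = (-483 + 217*(-199))² = (-483 - 43183)² = (-43666)² = 1906719556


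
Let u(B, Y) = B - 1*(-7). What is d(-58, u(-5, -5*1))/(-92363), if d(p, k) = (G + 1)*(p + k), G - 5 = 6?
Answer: 672/92363 ≈ 0.0072756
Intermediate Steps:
G = 11 (G = 5 + 6 = 11)
u(B, Y) = 7 + B (u(B, Y) = B + 7 = 7 + B)
d(p, k) = 12*k + 12*p (d(p, k) = (11 + 1)*(p + k) = 12*(k + p) = 12*k + 12*p)
d(-58, u(-5, -5*1))/(-92363) = (12*(7 - 5) + 12*(-58))/(-92363) = (12*2 - 696)*(-1/92363) = (24 - 696)*(-1/92363) = -672*(-1/92363) = 672/92363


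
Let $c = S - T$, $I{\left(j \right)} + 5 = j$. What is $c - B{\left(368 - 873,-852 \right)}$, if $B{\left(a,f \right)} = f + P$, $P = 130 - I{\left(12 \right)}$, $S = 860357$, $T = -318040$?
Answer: $1179126$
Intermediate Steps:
$I{\left(j \right)} = -5 + j$
$P = 123$ ($P = 130 - \left(-5 + 12\right) = 130 - 7 = 123$)
$c = 1178397$ ($c = 860357 - -318040 = 860357 + 318040 = 1178397$)
$B{\left(a,f \right)} = 123 + f$ ($B{\left(a,f \right)} = f + 123 = 123 + f$)
$c - B{\left(368 - 873,-852 \right)} = 1178397 - \left(123 - 852\right) = 1178397 - -729 = 1178397 + 729 = 1179126$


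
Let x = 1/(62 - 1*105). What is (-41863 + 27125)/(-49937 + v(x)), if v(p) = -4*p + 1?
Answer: 316867/1073622 ≈ 0.29514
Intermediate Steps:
x = -1/43 (x = 1/(62 - 105) = 1/(-43) = -1/43 ≈ -0.023256)
v(p) = 1 - 4*p
(-41863 + 27125)/(-49937 + v(x)) = (-41863 + 27125)/(-49937 + (1 - 4*(-1/43))) = -14738/(-49937 + (1 + 4/43)) = -14738/(-49937 + 47/43) = -14738/(-2147244/43) = -14738*(-43/2147244) = 316867/1073622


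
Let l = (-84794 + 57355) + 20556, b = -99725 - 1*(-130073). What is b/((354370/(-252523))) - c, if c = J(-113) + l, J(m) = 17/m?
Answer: -295177807966/20021905 ≈ -14743.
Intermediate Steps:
b = 30348 (b = -99725 + 130073 = 30348)
l = -6883 (l = -27439 + 20556 = -6883)
c = -777796/113 (c = 17/(-113) - 6883 = 17*(-1/113) - 6883 = -17/113 - 6883 = -777796/113 ≈ -6883.1)
b/((354370/(-252523))) - c = 30348/((354370/(-252523))) - 1*(-777796/113) = 30348/((354370*(-1/252523))) + 777796/113 = 30348/(-354370/252523) + 777796/113 = 30348*(-252523/354370) + 777796/113 = -3831784002/177185 + 777796/113 = -295177807966/20021905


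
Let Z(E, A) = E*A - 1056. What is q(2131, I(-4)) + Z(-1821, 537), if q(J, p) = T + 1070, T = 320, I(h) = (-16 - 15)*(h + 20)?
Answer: -977543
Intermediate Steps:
I(h) = -620 - 31*h (I(h) = -31*(20 + h) = -620 - 31*h)
Z(E, A) = -1056 + A*E (Z(E, A) = A*E - 1056 = -1056 + A*E)
q(J, p) = 1390 (q(J, p) = 320 + 1070 = 1390)
q(2131, I(-4)) + Z(-1821, 537) = 1390 + (-1056 + 537*(-1821)) = 1390 + (-1056 - 977877) = 1390 - 978933 = -977543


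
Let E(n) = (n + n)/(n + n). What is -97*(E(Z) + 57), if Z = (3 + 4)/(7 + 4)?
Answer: -5626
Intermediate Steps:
Z = 7/11 ≈ 0.63636
E(n) = 1 (E(n) = (2*n)/((2*n)) = (2*n)*(1/(2*n)) = 1)
-97*(E(Z) + 57) = -97*(1 + 57) = -97*58 = -5626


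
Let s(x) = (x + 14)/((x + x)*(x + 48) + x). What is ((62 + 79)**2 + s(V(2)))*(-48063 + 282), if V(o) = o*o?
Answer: -66495527613/70 ≈ -9.4994e+8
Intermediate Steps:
V(o) = o**2
s(x) = (14 + x)/(x + 2*x*(48 + x)) (s(x) = (14 + x)/((2*x)*(48 + x) + x) = (14 + x)/(2*x*(48 + x) + x) = (14 + x)/(x + 2*x*(48 + x)))
((62 + 79)**2 + s(V(2)))*(-48063 + 282) = ((62 + 79)**2 + (14 + 2**2)/((2**2)*(97 + 2*2**2)))*(-48063 + 282) = (141**2 + (14 + 4)/(4*(97 + 2*4)))*(-47781) = (19881 + (1/4)*18/(97 + 8))*(-47781) = (19881 + (1/4)*18/105)*(-47781) = (19881 + (1/4)*(1/105)*18)*(-47781) = (19881 + 3/70)*(-47781) = (1391673/70)*(-47781) = -66495527613/70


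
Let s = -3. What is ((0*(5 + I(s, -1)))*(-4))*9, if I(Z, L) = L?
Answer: 0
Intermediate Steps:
((0*(5 + I(s, -1)))*(-4))*9 = ((0*(5 - 1))*(-4))*9 = ((0*4)*(-4))*9 = (0*(-4))*9 = 0*9 = 0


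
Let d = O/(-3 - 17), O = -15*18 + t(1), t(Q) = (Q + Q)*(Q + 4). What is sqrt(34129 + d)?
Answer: sqrt(34142) ≈ 184.78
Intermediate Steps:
t(Q) = 2*Q*(4 + Q) (t(Q) = (2*Q)*(4 + Q) = 2*Q*(4 + Q))
O = -260 (O = -15*18 + 2*1*(4 + 1) = -270 + 2*1*5 = -270 + 10 = -260)
d = 13 (d = -260/(-3 - 17) = -260/(-20) = -1/20*(-260) = 13)
sqrt(34129 + d) = sqrt(34129 + 13) = sqrt(34142)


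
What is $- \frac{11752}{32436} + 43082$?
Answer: $\frac{349349000}{8109} \approx 43082.0$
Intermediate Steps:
$- \frac{11752}{32436} + 43082 = \left(-11752\right) \frac{1}{32436} + 43082 = - \frac{2938}{8109} + 43082 = \frac{349349000}{8109}$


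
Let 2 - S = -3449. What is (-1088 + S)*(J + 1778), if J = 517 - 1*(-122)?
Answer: 5711371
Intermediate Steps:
S = 3451 (S = 2 - 1*(-3449) = 2 + 3449 = 3451)
J = 639 (J = 517 + 122 = 639)
(-1088 + S)*(J + 1778) = (-1088 + 3451)*(639 + 1778) = 2363*2417 = 5711371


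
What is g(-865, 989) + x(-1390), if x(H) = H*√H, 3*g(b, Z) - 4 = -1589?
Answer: -1585/3 - 1390*I*√1390 ≈ -528.33 - 51823.0*I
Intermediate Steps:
g(b, Z) = -1585/3 (g(b, Z) = 4/3 + (⅓)*(-1589) = 4/3 - 1589/3 = -1585/3)
x(H) = H^(3/2)
g(-865, 989) + x(-1390) = -1585/3 + (-1390)^(3/2) = -1585/3 - 1390*I*√1390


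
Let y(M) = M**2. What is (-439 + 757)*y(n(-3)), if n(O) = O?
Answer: 2862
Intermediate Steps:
(-439 + 757)*y(n(-3)) = (-439 + 757)*(-3)**2 = 318*9 = 2862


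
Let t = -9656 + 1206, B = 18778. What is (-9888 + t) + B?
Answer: 440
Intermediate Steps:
t = -8450
(-9888 + t) + B = (-9888 - 8450) + 18778 = -18338 + 18778 = 440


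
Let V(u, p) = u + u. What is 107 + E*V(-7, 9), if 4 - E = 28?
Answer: 443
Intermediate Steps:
E = -24 (E = 4 - 1*28 = 4 - 28 = -24)
V(u, p) = 2*u
107 + E*V(-7, 9) = 107 - 48*(-7) = 107 - 24*(-14) = 107 + 336 = 443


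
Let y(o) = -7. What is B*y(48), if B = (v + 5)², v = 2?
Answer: -343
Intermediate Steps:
B = 49 (B = (2 + 5)² = 7² = 49)
B*y(48) = 49*(-7) = -343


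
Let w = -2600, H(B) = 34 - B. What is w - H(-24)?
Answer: -2658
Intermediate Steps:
w - H(-24) = -2600 - (34 - 1*(-24)) = -2600 - (34 + 24) = -2600 - 1*58 = -2600 - 58 = -2658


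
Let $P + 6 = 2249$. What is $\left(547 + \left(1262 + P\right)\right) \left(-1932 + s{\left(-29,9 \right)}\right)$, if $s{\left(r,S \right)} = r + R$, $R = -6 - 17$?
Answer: $-8039168$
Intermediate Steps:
$P = 2243$ ($P = -6 + 2249 = 2243$)
$R = -23$
$s{\left(r,S \right)} = -23 + r$ ($s{\left(r,S \right)} = r - 23 = -23 + r$)
$\left(547 + \left(1262 + P\right)\right) \left(-1932 + s{\left(-29,9 \right)}\right) = \left(547 + \left(1262 + 2243\right)\right) \left(-1932 - 52\right) = \left(547 + 3505\right) \left(-1932 - 52\right) = 4052 \left(-1984\right) = -8039168$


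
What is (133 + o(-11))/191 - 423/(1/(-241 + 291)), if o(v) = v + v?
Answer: -4039539/191 ≈ -21149.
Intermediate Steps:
o(v) = 2*v
(133 + o(-11))/191 - 423/(1/(-241 + 291)) = (133 + 2*(-11))/191 - 423/(1/(-241 + 291)) = (133 - 22)*(1/191) - 423/(1/50) = 111*(1/191) - 423/1/50 = 111/191 - 423*50 = 111/191 - 21150 = -4039539/191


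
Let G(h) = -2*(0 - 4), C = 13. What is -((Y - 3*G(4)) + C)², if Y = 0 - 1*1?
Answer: -144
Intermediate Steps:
G(h) = 8 (G(h) = -2*(-4) = 8)
Y = -1 (Y = 0 - 1 = -1)
-((Y - 3*G(4)) + C)² = -((-1 - 3*8) + 13)² = -((-1 - 24) + 13)² = -(-25 + 13)² = -1*(-12)² = -1*144 = -144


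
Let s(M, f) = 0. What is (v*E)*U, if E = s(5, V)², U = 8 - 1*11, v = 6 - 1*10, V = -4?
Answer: 0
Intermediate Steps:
v = -4 (v = 6 - 10 = -4)
U = -3 (U = 8 - 11 = -3)
E = 0 (E = 0² = 0)
(v*E)*U = -4*0*(-3) = 0*(-3) = 0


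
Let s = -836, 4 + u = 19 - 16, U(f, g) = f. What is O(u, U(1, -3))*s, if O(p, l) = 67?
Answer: -56012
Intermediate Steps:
u = -1 (u = -4 + (19 - 16) = -4 + 3 = -1)
O(u, U(1, -3))*s = 67*(-836) = -56012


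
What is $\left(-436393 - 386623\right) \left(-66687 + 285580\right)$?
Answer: $-180152441288$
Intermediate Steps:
$\left(-436393 - 386623\right) \left(-66687 + 285580\right) = \left(-823016\right) 218893 = -180152441288$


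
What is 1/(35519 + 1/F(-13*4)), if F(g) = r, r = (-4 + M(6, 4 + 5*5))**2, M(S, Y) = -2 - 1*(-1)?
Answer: 25/887976 ≈ 2.8154e-5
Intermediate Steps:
M(S, Y) = -1 (M(S, Y) = -2 + 1 = -1)
r = 25 (r = (-4 - 1)**2 = (-5)**2 = 25)
F(g) = 25
1/(35519 + 1/F(-13*4)) = 1/(35519 + 1/25) = 1/(887976/25) = 25/887976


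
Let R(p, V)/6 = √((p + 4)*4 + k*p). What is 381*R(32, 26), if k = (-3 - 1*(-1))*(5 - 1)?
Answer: 9144*I*√7 ≈ 24193.0*I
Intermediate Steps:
k = -8 (k = (-3 + 1)*4 = -2*4 = -8)
R(p, V) = 6*√(16 - 4*p) (R(p, V) = 6*√((p + 4)*4 - 8*p) = 6*√((4 + p)*4 - 8*p) = 6*√((16 + 4*p) - 8*p) = 6*√(16 - 4*p))
381*R(32, 26) = 381*(12*√(4 - 1*32)) = 381*(12*√(4 - 32)) = 381*(12*√(-28)) = 381*(12*(2*I*√7)) = 381*(24*I*√7) = 9144*I*√7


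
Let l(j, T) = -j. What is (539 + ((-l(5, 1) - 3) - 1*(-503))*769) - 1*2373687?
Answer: -1984803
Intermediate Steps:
(539 + ((-l(5, 1) - 3) - 1*(-503))*769) - 1*2373687 = (539 + ((-(-1)*5 - 3) - 1*(-503))*769) - 1*2373687 = (539 + ((-1*(-5) - 3) + 503)*769) - 2373687 = (539 + ((5 - 3) + 503)*769) - 2373687 = (539 + (2 + 503)*769) - 2373687 = (539 + 505*769) - 2373687 = (539 + 388345) - 2373687 = 388884 - 2373687 = -1984803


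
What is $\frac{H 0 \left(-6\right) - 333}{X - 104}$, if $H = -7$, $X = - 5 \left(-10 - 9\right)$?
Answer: $37$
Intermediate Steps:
$X = 95$ ($X = \left(-5\right) \left(-19\right) = 95$)
$\frac{H 0 \left(-6\right) - 333}{X - 104} = \frac{\left(-7\right) 0 \left(-6\right) - 333}{95 - 104} = \frac{0 \left(-6\right) - 333}{-9} = \left(0 - 333\right) \left(- \frac{1}{9}\right) = \left(-333\right) \left(- \frac{1}{9}\right) = 37$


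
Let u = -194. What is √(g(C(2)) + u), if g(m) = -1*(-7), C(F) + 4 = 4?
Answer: I*√187 ≈ 13.675*I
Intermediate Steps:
C(F) = 0 (C(F) = -4 + 4 = 0)
g(m) = 7
√(g(C(2)) + u) = √(7 - 194) = √(-187) = I*√187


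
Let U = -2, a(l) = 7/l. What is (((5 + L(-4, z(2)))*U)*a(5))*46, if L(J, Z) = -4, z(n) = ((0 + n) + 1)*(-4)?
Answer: -644/5 ≈ -128.80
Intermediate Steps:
z(n) = -4 - 4*n (z(n) = (n + 1)*(-4) = (1 + n)*(-4) = -4 - 4*n)
(((5 + L(-4, z(2)))*U)*a(5))*46 = (((5 - 4)*(-2))*(7/5))*46 = ((1*(-2))*(7*(1/5)))*46 = -2*7/5*46 = -14/5*46 = -644/5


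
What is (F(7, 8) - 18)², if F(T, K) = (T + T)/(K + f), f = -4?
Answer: 841/4 ≈ 210.25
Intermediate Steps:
F(T, K) = 2*T/(-4 + K) (F(T, K) = (T + T)/(K - 4) = (2*T)/(-4 + K) = 2*T/(-4 + K))
(F(7, 8) - 18)² = (2*7/(-4 + 8) - 18)² = (2*7/4 - 18)² = (2*7*(¼) - 18)² = (7/2 - 18)² = (-29/2)² = 841/4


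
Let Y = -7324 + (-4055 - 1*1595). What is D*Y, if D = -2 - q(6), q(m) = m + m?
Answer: 181636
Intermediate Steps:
q(m) = 2*m
D = -14 (D = -2 - 2*6 = -2 - 1*12 = -2 - 12 = -14)
Y = -12974 (Y = -7324 + (-4055 - 1595) = -7324 - 5650 = -12974)
D*Y = -14*(-12974) = 181636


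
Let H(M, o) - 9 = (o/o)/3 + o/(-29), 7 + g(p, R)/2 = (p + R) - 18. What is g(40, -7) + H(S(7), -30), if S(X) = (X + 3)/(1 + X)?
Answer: 2294/87 ≈ 26.368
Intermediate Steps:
g(p, R) = -50 + 2*R + 2*p (g(p, R) = -14 + 2*((p + R) - 18) = -14 + 2*((R + p) - 18) = -14 + 2*(-18 + R + p) = -14 + (-36 + 2*R + 2*p) = -50 + 2*R + 2*p)
S(X) = (3 + X)/(1 + X)
H(M, o) = 28/3 - o/29 (H(M, o) = 9 + ((o/o)/3 + o/(-29)) = 9 + (1*(1/3) + o*(-1/29)) = 9 + (1/3 - o/29) = 28/3 - o/29)
g(40, -7) + H(S(7), -30) = (-50 + 2*(-7) + 2*40) + (28/3 - 1/29*(-30)) = (-50 - 14 + 80) + (28/3 + 30/29) = 16 + 902/87 = 2294/87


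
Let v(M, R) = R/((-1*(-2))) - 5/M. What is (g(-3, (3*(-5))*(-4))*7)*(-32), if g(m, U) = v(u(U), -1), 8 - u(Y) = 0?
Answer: 252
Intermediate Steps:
u(Y) = 8 (u(Y) = 8 - 1*0 = 8 + 0 = 8)
v(M, R) = R/2 - 5/M
g(m, U) = -9/8 (g(m, U) = (1/2)*(-1) - 5/8 = -1/2 - 5*1/8 = -1/2 - 5/8 = -9/8)
(g(-3, (3*(-5))*(-4))*7)*(-32) = -9/8*7*(-32) = -63/8*(-32) = 252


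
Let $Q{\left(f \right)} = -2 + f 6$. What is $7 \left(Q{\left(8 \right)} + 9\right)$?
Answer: $385$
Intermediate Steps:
$Q{\left(f \right)} = -2 + 6 f$
$7 \left(Q{\left(8 \right)} + 9\right) = 7 \left(\left(-2 + 6 \cdot 8\right) + 9\right) = 7 \left(\left(-2 + 48\right) + 9\right) = 7 \left(46 + 9\right) = 7 \cdot 55 = 385$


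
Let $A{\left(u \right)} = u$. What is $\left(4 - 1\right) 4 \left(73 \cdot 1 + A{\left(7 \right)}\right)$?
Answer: $960$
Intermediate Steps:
$\left(4 - 1\right) 4 \left(73 \cdot 1 + A{\left(7 \right)}\right) = \left(4 - 1\right) 4 \left(73 \cdot 1 + 7\right) = 3 \cdot 4 \left(73 + 7\right) = 12 \cdot 80 = 960$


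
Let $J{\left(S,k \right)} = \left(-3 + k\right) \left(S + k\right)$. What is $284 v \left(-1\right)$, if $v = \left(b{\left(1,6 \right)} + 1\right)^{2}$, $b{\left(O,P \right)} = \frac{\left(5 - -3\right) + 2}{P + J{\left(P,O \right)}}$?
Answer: $- \frac{71}{4} \approx -17.75$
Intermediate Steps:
$b{\left(O,P \right)} = \frac{10}{O^{2} - 3 O - 2 P + O P}$ ($b{\left(O,P \right)} = \frac{\left(5 - -3\right) + 2}{P + \left(O^{2} - 3 P - 3 O + P O\right)} = \frac{\left(5 + 3\right) + 2}{P + \left(O^{2} - 3 P - 3 O + O P\right)} = \frac{8 + 2}{P + \left(O^{2} - 3 O - 3 P + O P\right)} = \frac{10}{O^{2} - 3 O - 2 P + O P}$)
$v = \frac{1}{16}$ ($v = \left(\frac{10}{1^{2} - 3 - 12 + 1 \cdot 6} + 1\right)^{2} = \left(\frac{10}{1 - 3 - 12 + 6} + 1\right)^{2} = \left(\frac{10}{-8} + 1\right)^{2} = \left(10 \left(- \frac{1}{8}\right) + 1\right)^{2} = \left(- \frac{5}{4} + 1\right)^{2} = \left(- \frac{1}{4}\right)^{2} = \frac{1}{16} \approx 0.0625$)
$284 v \left(-1\right) = 284 \cdot \frac{1}{16} \left(-1\right) = 284 \left(- \frac{1}{16}\right) = - \frac{71}{4}$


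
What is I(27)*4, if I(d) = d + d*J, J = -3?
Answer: -216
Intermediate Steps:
I(d) = -2*d (I(d) = d + d*(-3) = d - 3*d = -2*d)
I(27)*4 = -2*27*4 = -54*4 = -216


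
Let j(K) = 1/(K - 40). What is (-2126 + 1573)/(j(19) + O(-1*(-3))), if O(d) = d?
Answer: -11613/62 ≈ -187.31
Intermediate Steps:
j(K) = 1/(-40 + K)
(-2126 + 1573)/(j(19) + O(-1*(-3))) = (-2126 + 1573)/(1/(-40 + 19) - 1*(-3)) = -553/(1/(-21) + 3) = -553/(-1/21 + 3) = -553/62/21 = -553*21/62 = -11613/62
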